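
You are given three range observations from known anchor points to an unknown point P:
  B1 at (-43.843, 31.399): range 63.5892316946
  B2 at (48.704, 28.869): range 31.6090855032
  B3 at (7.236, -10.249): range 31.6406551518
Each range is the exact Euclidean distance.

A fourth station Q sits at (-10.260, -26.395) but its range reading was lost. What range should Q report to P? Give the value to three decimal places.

54.025

eq1: (x + 43.843)² + (y − 31.399)² = 63.5892316946²
eq2: (x − 48.704)² + (y − 28.869)² = 31.6090855032²
eq3: (x − 7.236)² + (y + 10.249)² = 31.6406551518²
eq2−eq1, eq2−eq3 (x²,y² cancel):
  -185.094·x + 5.060·y = -3341.849028
  -82.936·x − 78.236·y = -3050.093852
det = -185.094·-78.236 − 5.060·-82.936 = 14900.670344
x = (-3341.849028·-78.236 − 5.060·-3050.093852) / 14900.670344 = 18.582142
y = (-185.094·-3050.093852 − -3341.849028·-82.936) / 14900.670344 = 19.287352
|P − Q| = √((18.582142 − -10.260)² + (19.287352 − -26.395)²) = 54.025424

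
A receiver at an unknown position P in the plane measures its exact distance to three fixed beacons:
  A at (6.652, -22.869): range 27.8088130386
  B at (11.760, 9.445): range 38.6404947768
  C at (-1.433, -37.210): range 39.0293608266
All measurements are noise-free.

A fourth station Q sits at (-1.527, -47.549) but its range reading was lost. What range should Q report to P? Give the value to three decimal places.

44.213

eq1: (x − 6.652)² + (y + 22.869)² = 27.8088130386²
eq2: (x − 11.760)² + (y − 9.445)² = 38.6404947768²
eq3: (x + 1.433)² + (y + 37.210)² = 39.0293608266²
eq3−eq2, eq3−eq1 (x²,y² cancel):
  26.386·x + 93.310·y = -1128.928794
  16.170·x + 28.682·y = -69.436400
det = 26.386·28.682 − 93.310·16.170 = -752.019448
x = (-1128.928794·28.682 − 93.310·-69.436400) / -752.019448 = 34.441696
y = (26.386·-69.436400 − -1128.928794·16.170) / -752.019448 = -21.838039
|P − Q| = √((34.441696 − -1.527)² + (-21.838039 − -47.549)²) = 44.213127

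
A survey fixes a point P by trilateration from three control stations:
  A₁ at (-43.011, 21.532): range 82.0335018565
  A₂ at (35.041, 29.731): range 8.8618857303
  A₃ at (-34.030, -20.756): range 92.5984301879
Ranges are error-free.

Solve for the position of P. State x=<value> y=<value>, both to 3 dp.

eq1: (x + 43.011)² + (y − 21.532)² = 82.0335018565²
eq2: (x − 35.041)² + (y − 29.731)² = 8.8618857303²
eq3: (x + 34.030)² + (y + 20.756)² = 92.5984301879²
eq1−eq3, eq1−eq2 (x²,y² cancel):
  17.962·x − 84.576·y = -2569.694555
  156.104·x + 16.398·y = 6449.193305
det = 17.962·16.398 − -84.576·156.104 = 13497.192780
x = (-2569.694555·16.398 − -84.576·6449.193305) / 13497.192780 = 37.289911
y = (17.962·6449.193305 − -2569.694555·156.104) / 13497.192780 = 38.302780

x=37.290 y=38.303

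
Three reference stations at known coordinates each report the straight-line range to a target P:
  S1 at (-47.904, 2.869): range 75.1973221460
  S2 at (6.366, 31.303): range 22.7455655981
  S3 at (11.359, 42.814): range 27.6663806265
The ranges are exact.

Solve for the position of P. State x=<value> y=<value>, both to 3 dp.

eq1: (x + 47.904)² + (y − 2.869)² = 75.1973221460²
eq2: (x − 6.366)² + (y − 31.303)² = 22.7455655981²
eq3: (x − 11.359)² + (y − 42.814)² = 27.6663806265²
eq2−eq1, eq2−eq3 (x²,y² cancel):
  -108.540·x − 56.868·y = -3854.655892
  9.986·x + 23.022·y = 693.593849
det = -108.540·23.022 − -56.868·9.986 = -1930.924032
x = (-3854.655892·23.022 − -56.868·693.593849) / -1930.924032 = 25.531089
y = (-108.540·693.593849 − -3854.655892·9.986) / -1930.924032 = 19.053097

x=25.531 y=19.053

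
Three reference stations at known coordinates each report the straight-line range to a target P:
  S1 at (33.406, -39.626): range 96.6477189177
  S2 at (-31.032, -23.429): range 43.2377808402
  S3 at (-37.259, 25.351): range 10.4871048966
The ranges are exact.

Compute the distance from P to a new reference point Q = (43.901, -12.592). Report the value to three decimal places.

93.362

eq1: (x − 33.406)² + (y + 39.626)² = 96.6477189177²
eq2: (x + 31.032)² + (y + 23.429)² = 43.2377808402²
eq3: (x + 37.259)² + (y − 25.351)² = 10.4871048966²
eq2−eq3, eq2−eq1 (x²,y² cancel):
  -12.454·x + 97.560·y = 2278.529540
  128.876·x − 32.394·y = -6296.998233
det = -12.454·-32.394 − 97.560·128.876 = -12169.707684
x = (2278.529540·-32.394 − 97.560·-6296.998233) / -12169.707684 = -44.415567
y = (-12.454·-6296.998233 − 2278.529540·128.876) / -12169.707684 = 17.685302
|P − Q| = √((-44.415567 − 43.901)² + (17.685302 − -12.592)²) = 93.362364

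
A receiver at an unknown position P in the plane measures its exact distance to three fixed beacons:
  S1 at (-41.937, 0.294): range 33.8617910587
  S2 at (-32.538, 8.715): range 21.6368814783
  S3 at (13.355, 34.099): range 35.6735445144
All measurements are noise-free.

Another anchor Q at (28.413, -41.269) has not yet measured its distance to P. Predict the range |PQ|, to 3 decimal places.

eq1: (x + 41.937)² + (y − 0.294)² = 33.8617910587²
eq2: (x + 32.538)² + (y − 8.715)² = 21.6368814783²
eq3: (x − 13.355)² + (y − 34.099)² = 35.6735445144²
eq1−eq2, eq1−eq3 (x²,y² cancel):
  18.798·x + 16.842·y = 54.340518
  110.584·x + 67.610·y = -543.681464
det = 18.798·67.610 − 16.842·110.584 = -591.522948
x = (54.340518·67.610 − 16.842·-543.681464) / -591.522948 = -21.690867
y = (18.798·-543.681464 − 54.340518·110.584) / -591.522948 = 27.436494
|P − Q| = √((-21.690867 − 28.413)² + (27.436494 − -41.269)²) = 85.034360

85.034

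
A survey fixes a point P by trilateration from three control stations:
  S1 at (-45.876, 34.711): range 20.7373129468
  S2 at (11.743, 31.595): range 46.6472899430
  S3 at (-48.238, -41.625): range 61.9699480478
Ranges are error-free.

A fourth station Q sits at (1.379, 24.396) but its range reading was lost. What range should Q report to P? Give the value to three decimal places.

34.903

eq1: (x + 45.876)² + (y − 34.711)² = 20.7373129468²
eq2: (x − 11.743)² + (y − 31.595)² = 46.6472899430²
eq3: (x + 48.238)² + (y + 41.625)² = 61.9699480478²
eq3−eq2, eq3−eq1 (x²,y² cancel):
  119.962·x + 146.440·y = -1259.098393
  4.724·x + 152.672·y = 2660.153941
det = 119.962·152.672 − 146.440·4.724 = 17623.055904
x = (-1259.098393·152.672 − 146.440·2660.153941) / 17623.055904 = -33.012550
y = (119.962·2660.153941 − -1259.098393·4.724) / 17623.055904 = 18.445460
|P − Q| = √((-33.012550 − 1.379)² + (18.445460 − 24.396)²) = 34.902545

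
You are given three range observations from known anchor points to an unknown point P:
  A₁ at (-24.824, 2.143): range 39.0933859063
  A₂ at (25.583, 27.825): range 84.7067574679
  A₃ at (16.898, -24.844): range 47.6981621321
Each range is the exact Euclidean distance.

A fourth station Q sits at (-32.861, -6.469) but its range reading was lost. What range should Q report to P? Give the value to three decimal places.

eq1: (x + 24.824)² + (y − 2.143)² = 39.0933859063²
eq2: (x − 25.583)² + (y − 27.825)² = 84.7067574679²
eq3: (x − 16.898)² + (y + 24.844)² = 47.6981621321²
eq2−eq3, eq2−eq1 (x²,y² cancel):
  -17.370·x − 105.338·y = 4374.166316
  -100.814·x − 51.364·y = 4839.044850
det = -17.370·-51.364 − -105.338·-100.814 = -9727.352452
x = (4374.166316·-51.364 − -105.338·4839.044850) / -9727.352452 = -29.305058
y = (-17.370·4839.044850 − 4374.166316·-100.814) / -9727.352452 = -36.692717
|P − Q| = √((-29.305058 − -32.861)² + (-36.692717 − -6.469)²) = 30.432184

30.432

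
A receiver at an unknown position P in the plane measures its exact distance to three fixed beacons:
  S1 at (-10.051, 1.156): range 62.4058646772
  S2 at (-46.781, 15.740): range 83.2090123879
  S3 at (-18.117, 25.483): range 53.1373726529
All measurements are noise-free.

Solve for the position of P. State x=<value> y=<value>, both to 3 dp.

eq1: (x + 10.051)² + (y − 1.156)² = 62.4058646772²
eq2: (x + 46.781)² + (y − 15.740)² = 83.2090123879²
eq3: (x + 18.117)² + (y − 25.483)² = 53.1373726529²
eq3−eq1, eq3−eq2 (x²,y² cancel):
  16.132·x − 48.654·y = -1946.161615
  -57.328·x − 19.486·y = -2641.558787
det = 16.132·-19.486 − -48.654·-57.328 = -3103.584664
x = (-1946.161615·-19.486 − -48.654·-2641.558787) / -3103.584664 = 29.191888
y = (16.132·-2641.558787 − -1946.161615·-57.328) / -3103.584664 = 49.679063

x=29.192 y=49.679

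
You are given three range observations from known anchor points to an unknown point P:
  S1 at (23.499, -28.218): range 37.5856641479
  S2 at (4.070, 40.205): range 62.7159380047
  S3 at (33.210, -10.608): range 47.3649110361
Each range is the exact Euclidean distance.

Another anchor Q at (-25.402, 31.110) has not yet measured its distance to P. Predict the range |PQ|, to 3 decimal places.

eq1: (x − 23.499)² + (y + 28.218)² = 37.5856641479²
eq2: (x − 4.070)² + (y − 40.205)² = 62.7159380047²
eq3: (x − 33.210)² + (y + 10.608)² = 47.3649110361²
eq1−eq3, eq1−eq2 (x²,y² cancel):
  19.422·x + 35.220·y = -963.777409
  -38.858·x + 136.846·y = -2236.058330
det = 19.422·136.846 − 35.220·-38.858 = 4026.401772
x = (-963.777409·136.846 − 35.220·-2236.058330) / 4026.401772 = -13.196673
y = (19.422·-2236.058330 − -963.777409·-38.858) / 4026.401772 = -20.087212
|P − Q| = √((-13.196673 − -25.402)² + (-20.087212 − 31.110)²) = 52.631973

52.632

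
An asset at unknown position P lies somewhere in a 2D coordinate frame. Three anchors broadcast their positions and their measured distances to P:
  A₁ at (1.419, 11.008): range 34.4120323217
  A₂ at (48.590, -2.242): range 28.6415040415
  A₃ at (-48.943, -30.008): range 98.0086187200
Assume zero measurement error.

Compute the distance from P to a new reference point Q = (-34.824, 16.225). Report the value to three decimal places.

69.004

eq1: (x − 1.419)² + (y − 11.008)² = 34.4120323217²
eq2: (x − 48.590)² + (y + 2.242)² = 28.6415040415²
eq3: (x + 48.943)² + (y + 30.008)² = 98.0086187200²
eq2−eq1, eq2−eq3 (x²,y² cancel):
  -94.342·x + 26.500·y = -2606.677254
  -195.066·x − 55.532·y = -7855.470941
det = -94.342·-55.532 − 26.500·-195.066 = 10408.248944
x = (-2606.677254·-55.532 − 26.500·-7855.470941) / 10408.248944 = 33.908103
y = (-94.342·-7855.470941 − -2606.677254·-195.066) / 10408.248944 = 22.350228
|P − Q| = √((33.908103 − -34.824)² + (22.350228 − 16.225)²) = 69.004496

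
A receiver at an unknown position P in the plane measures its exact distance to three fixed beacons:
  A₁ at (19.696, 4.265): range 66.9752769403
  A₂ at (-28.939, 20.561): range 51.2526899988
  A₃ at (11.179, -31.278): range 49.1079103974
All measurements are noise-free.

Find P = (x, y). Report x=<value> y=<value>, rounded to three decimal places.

x=-37.910 y=-29.901

eq1: (x − 19.696)² + (y − 4.265)² = 66.9752769403²
eq2: (x + 28.939)² + (y − 20.561)² = 51.2526899988²
eq3: (x − 11.179)² + (y + 31.278)² = 49.1079103974²
eq1−eq2, eq1−eq3 (x²,y² cancel):
  -97.270·x + 32.592·y = 2712.947290
  -17.034·x − 71.086·y = 2771.261542
det = -97.270·-71.086 − 32.592·-17.034 = 7469.707348
x = (2712.947290·-71.086 − 32.592·2771.261542) / 7469.707348 = -37.909588
y = (-97.270·2771.261542 − 2712.947290·-17.034) / 7469.707348 = -29.900538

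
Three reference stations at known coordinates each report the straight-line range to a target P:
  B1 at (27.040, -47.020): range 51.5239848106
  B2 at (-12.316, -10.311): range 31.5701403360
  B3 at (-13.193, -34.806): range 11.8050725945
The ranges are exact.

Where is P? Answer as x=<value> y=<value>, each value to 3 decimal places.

x=-23.955 y=-39.657

eq1: (x − 27.040)² + (y + 47.020)² = 51.5239848106²
eq2: (x + 12.316)² + (y + 10.311)² = 31.5701403360²
eq3: (x + 13.193)² + (y + 34.806)² = 11.8050725945²
eq1−eq2, eq1−eq3 (x²,y² cancel):
  -78.712·x + 73.418·y = -1025.994173
  -80.466·x + 24.428·y = 958.832157
det = -78.712·24.428 − 73.418·-80.466 = 3984.876052
x = (-1025.994173·24.428 − 73.418·958.832157) / 3984.876052 = -23.955206
y = (-78.712·958.832157 − -1025.994173·-80.466) / 3984.876052 = -39.657255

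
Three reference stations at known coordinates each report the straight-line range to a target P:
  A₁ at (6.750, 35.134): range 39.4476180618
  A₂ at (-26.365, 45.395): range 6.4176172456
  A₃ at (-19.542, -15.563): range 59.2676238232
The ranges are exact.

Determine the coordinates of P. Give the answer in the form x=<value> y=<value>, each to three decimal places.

x=-32.027 y=42.375

eq1: (x − 6.750)² + (y − 35.134)² = 39.4476180618²
eq2: (x + 26.365)² + (y − 45.395)² = 6.4176172456²
eq3: (x + 19.542)² + (y + 15.563)² = 59.2676238232²
eq2−eq1, eq2−eq3 (x²,y² cancel):
  66.230·x − 20.522·y = -2990.787554
  13.646·x − 121.916·y = -5603.187940
det = 66.230·-121.916 − -20.522·13.646 = -7794.453468
x = (-2990.787554·-121.916 − -20.522·-5603.187940) / -7794.453468 = -32.027420
y = (66.230·-5603.187940 − -2990.787554·13.646) / -7794.453468 = 42.374600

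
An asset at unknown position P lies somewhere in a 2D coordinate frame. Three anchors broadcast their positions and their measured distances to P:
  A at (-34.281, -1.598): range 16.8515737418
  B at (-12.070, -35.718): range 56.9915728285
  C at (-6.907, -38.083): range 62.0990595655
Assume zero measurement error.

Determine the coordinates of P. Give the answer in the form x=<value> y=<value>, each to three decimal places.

eq1: (x + 34.281)² + (y + 1.598)² = 16.8515737418²
eq2: (x + 12.070)² + (y + 35.718)² = 56.9915728285²
eq3: (x + 6.907)² + (y + 38.083)² = 62.0990595655²
eq1−eq2, eq1−eq3 (x²,y² cancel):
  44.422·x − 68.240·y = -2720.343977
  54.748·x − 72.970·y = -3252.036688
det = 44.422·-72.970 − -68.240·54.748 = 494.530180
x = (-2720.343977·-72.970 − -68.240·-3252.036688) / 494.530180 = -47.348948
y = (44.422·-3252.036688 − -2720.343977·54.748) / 494.530180 = 9.041750

x=-47.349 y=9.042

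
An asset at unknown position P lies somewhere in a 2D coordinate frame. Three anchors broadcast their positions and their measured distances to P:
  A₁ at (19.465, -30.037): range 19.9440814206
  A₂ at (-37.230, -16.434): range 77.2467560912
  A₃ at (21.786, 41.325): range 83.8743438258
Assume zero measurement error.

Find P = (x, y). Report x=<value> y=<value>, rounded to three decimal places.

x=35.886 y=-41.356

eq1: (x − 19.465)² + (y + 30.037)² = 19.9440814206²
eq2: (x + 37.230)² + (y + 16.434)² = 77.2467560912²
eq3: (x − 21.786)² + (y − 41.325)² = 83.8743438258²
eq2−eq3, eq2−eq1 (x²,y² cancel):
  118.032·x + 115.518·y = -541.608061
  113.390·x − 27.206·y = 5194.253281
det = 118.032·-27.206 − 115.518·113.390 = -16309.764612
x = (-541.608061·-27.206 − 115.518·5194.253281) / -16309.764612 = 35.886156
y = (118.032·5194.253281 − -541.608061·113.390) / -16309.764612 = -41.355658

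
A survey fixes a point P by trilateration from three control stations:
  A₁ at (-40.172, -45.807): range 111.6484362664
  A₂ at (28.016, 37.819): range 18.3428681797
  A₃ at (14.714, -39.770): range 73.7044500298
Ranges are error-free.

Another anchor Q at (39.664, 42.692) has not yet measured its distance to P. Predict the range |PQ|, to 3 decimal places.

15.138

eq1: (x + 40.172)² + (y + 45.807)² = 111.6484362664²
eq2: (x − 28.016)² + (y − 37.819)² = 18.3428681797²
eq3: (x − 14.714)² + (y + 39.770)² = 73.7044500298²
eq3−eq2, eq3−eq1 (x²,y² cancel):
  26.604·x + 155.178·y = 5512.903462
  -109.772·x − 12.074·y = -5119.111230
det = 26.604·-12.074 − 155.178·-109.772 = 16712.982720
x = (5512.903462·-12.074 − 155.178·-5119.111230) / 16712.982720 = 43.547622
y = (26.604·-5119.111230 − 5512.903462·-109.772) / 16712.982720 = 28.060437
|P − Q| = √((43.547622 − 39.664)² + (28.060437 − 42.692)²) = 15.138201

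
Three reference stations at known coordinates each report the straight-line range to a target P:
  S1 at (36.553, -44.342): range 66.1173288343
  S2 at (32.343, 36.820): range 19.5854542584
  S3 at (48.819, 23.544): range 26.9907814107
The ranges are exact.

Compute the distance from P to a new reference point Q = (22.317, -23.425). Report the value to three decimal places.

eq1: (x − 36.553)² + (y + 44.342)² = 66.1173288343²
eq2: (x − 32.343)² + (y − 36.820)² = 19.5854542584²
eq3: (x − 48.819)² + (y − 23.544)² = 26.9907814107²
eq2−eq1, eq2−eq3 (x²,y² cancel):
  8.420·x − 162.324·y = -3087.358430
  32.952·x − 26.552·y = 190.920385
det = 8.420·-26.552 − -162.324·32.952 = 5125.332608
x = (-3087.358430·-26.552 − -162.324·190.920385) / 5125.332608 = 22.040814
y = (8.420·190.920385 − -3087.358430·32.952) / 5125.332608 = 20.163020
|P − Q| = √((22.040814 − 22.317)² + (20.163020 − -23.425)²) = 43.588895

43.589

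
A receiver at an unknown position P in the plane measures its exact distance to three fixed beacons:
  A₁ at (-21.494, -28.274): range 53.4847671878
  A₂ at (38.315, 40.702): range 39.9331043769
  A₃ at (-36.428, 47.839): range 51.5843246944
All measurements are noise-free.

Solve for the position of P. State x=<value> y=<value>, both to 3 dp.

x=5.555 y=17.867

eq1: (x + 21.494)² + (y + 28.274)² = 53.4847671878²
eq2: (x − 38.315)² + (y − 40.702)² = 39.9331043769²
eq3: (x + 36.428)² + (y − 47.839)² = 51.5843246944²
eq1−eq3, eq1−eq2 (x²,y² cancel):
  -29.868·x + 152.226·y = 2553.835760
  119.618·x + 137.952·y = 3129.248413
det = -29.868·137.952 − 152.226·119.618 = -22329.320004
x = (2553.835760·137.952 − 152.226·3129.248413) / -22329.320004 = 5.555307
y = (-29.868·3129.248413 − 2553.835760·119.618) / -22329.320004 = 17.866604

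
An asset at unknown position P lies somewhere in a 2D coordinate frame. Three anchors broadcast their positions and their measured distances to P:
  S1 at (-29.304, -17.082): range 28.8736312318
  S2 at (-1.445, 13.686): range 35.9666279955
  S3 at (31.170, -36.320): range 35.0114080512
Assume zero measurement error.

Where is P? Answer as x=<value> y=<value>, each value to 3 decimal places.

x=-0.901 y=-22.277

eq1: (x + 29.304)² + (y + 17.082)² = 28.8736312318²
eq2: (x + 1.445)² + (y − 13.686)² = 35.9666279955²
eq3: (x − 31.170)² + (y + 36.320)² = 35.0114080512²
eq3−eq2, eq3−eq1 (x²,y² cancel):
  -65.230·x + 100.012·y = -2169.116315
  -120.948·x + 38.476·y = -748.080047
det = -65.230·38.476 − 100.012·-120.948 = 9586.461896
x = (-2169.116315·38.476 − 100.012·-748.080047) / 9586.461896 = -0.901473
y = (-65.230·-748.080047 − -2169.116315·-120.948) / 9586.461896 = -22.276521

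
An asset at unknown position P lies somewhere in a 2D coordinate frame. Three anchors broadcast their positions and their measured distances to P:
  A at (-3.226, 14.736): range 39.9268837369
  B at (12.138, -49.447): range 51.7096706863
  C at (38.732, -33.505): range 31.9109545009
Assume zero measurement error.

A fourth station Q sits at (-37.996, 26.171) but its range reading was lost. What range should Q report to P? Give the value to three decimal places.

eq1: (x + 3.226)² + (y − 14.736)² = 39.9268837369²
eq2: (x − 12.138)² + (y + 49.447)² = 51.7096706863²
eq3: (x − 38.732)² + (y + 33.505)² = 31.9109545009²
eq1−eq2, eq1−eq3 (x²,y² cancel):
  30.728·x − 128.366·y = 1285.046083
  83.916·x − 96.482·y = 2971.043105
det = 30.728·-96.482 − -128.366·83.916 = 7807.262360
x = (1285.046083·-96.482 − -128.366·2971.043105) / 7807.262360 = 32.968932
y = (30.728·2971.043105 − 1285.046083·83.916) / 7807.262360 = -2.118760
|P − Q| = √((32.968932 − -37.996)² + (-2.118760 − 26.171)²) = 76.395891

76.396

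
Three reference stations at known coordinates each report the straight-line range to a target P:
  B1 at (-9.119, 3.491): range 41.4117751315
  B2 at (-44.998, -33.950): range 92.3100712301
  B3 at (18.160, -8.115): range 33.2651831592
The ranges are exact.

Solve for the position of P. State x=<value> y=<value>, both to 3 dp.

eq1: (x + 9.119)² + (y − 3.491)² = 41.4117751315²
eq2: (x + 44.998)² + (y + 33.950)² = 92.3100712301²
eq3: (x − 18.160)² + (y + 8.115)² = 33.2651831592²
eq2−eq3, eq2−eq1 (x²,y² cancel):
  126.316·x + 51.670·y = 4632.793161
  71.758·x + 74.882·y = 3724.134869
det = 126.316·74.882 − 51.670·71.758 = 5751.058852
x = (4632.793161·74.882 − 51.670·3724.134869) / 5751.058852 = 26.862317
y = (126.316·3724.134869 − 4632.793161·71.758) / 5751.058852 = 23.991730

x=26.862 y=23.992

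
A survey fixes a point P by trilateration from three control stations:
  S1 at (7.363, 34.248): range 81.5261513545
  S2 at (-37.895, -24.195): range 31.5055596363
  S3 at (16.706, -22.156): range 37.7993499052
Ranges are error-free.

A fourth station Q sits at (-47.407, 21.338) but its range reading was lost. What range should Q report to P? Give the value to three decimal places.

73.909

eq1: (x − 7.363)² + (y − 34.248)² = 81.5261513545²
eq2: (x + 37.895)² + (y + 24.195)² = 31.5055596363²
eq3: (x − 16.706)² + (y + 22.156)² = 37.7993499052²
eq2−eq1, eq2−eq3 (x²,y² cancel):
  90.516·x + 116.886·y = -6448.202844
  109.202·x + 4.078·y = -1687.640843
det = 90.516·4.078 − 116.886·109.202 = -12395.060724
x = (-6448.202844·4.078 − 116.886·-1687.640843) / -12395.060724 = -13.793060
y = (90.516·-1687.640843 − -6448.202844·109.202) / -12395.060724 = -44.485312
|P − Q| = √((-13.793060 − -47.407)² + (-44.485312 − 21.338)²) = 73.909441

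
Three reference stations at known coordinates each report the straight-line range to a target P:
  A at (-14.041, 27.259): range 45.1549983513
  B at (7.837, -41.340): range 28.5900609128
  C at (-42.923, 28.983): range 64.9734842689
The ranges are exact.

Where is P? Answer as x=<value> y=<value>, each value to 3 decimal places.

x=6.862 y=-12.767

eq1: (x + 14.041)² + (y − 27.259)² = 45.1549983513²
eq2: (x − 7.837)² + (y + 41.340)² = 28.5900609128²
eq3: (x + 42.923)² + (y − 28.983)² = 64.9734842689²
eq2−eq3, eq2−eq1 (x²,y² cancel):
  -101.520·x + 140.646·y = -2492.178026
  -43.756·x + 137.198·y = -2051.793700
det = -101.520·137.198 − 140.646·-43.756 = -7774.234584
x = (-2492.178026·137.198 − 140.646·-2051.793700) / -7774.234584 = 6.861803
y = (-101.520·-2051.793700 − -2492.178026·-43.756) / -7774.234584 = -12.766576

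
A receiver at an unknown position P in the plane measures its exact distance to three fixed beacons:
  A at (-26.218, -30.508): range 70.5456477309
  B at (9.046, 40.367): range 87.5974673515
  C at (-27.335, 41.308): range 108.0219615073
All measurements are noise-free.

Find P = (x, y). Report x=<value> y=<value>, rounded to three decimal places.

x=43.673 y=-40.096

eq1: (x + 26.218)² + (y + 30.508)² = 70.5456477309²
eq2: (x − 9.046)² + (y − 40.367)² = 87.5974673515²
eq3: (x + 27.335)² + (y − 41.308)² = 108.0219615073²
eq2−eq1, eq2−eq3 (x²,y² cancel):
  -70.528·x − 141.750·y = 2603.424656
  -72.762·x + 1.882·y = -3253.199597
det = -70.528·1.882 − -141.750·-72.762 = -10446.747196
x = (2603.424656·1.882 − -141.750·-3253.199597) / -10446.747196 = 43.673058
y = (-70.528·-3253.199597 − 2603.424656·-72.762) / -10446.747196 = -40.095930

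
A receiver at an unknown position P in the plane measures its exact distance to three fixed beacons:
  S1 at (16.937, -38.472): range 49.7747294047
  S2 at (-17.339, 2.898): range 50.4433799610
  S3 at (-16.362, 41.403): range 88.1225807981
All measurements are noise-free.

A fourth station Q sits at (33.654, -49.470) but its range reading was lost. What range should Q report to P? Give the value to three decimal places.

eq1: (x − 16.937)² + (y + 38.472)² = 49.7747294047²
eq2: (x + 17.339)² + (y − 2.898)² = 50.4433799610²
eq3: (x + 16.362)² + (y − 41.403)² = 88.1225807981²
eq3−eq1, eq3−eq2 (x²,y² cancel):
  66.598·x − 159.750·y = 5073.098859
  -1.954·x − 77.010·y = 3548.170537
det = 66.598·-77.010 − -159.750·-1.954 = -5440.863480
x = (5073.098859·-77.010 − -159.750·3548.170537) / -5440.863480 = -32.373703
y = (66.598·3548.170537 − 5073.098859·-1.954) / -5440.863480 = -45.252725
|P − Q| = √((-32.373703 − 33.654)² + (-45.252725 − -49.470)²) = 66.162248

66.162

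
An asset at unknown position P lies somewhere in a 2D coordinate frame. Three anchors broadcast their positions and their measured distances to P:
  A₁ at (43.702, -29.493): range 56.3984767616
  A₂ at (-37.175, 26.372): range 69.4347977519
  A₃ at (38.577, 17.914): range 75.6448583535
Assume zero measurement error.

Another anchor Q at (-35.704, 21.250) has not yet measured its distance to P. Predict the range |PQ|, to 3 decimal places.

64.130

eq1: (x − 43.702)² + (y + 29.493)² = 56.3984767616²
eq2: (x + 37.175)² + (y − 26.372)² = 69.4347977519²
eq3: (x − 38.577)² + (y − 17.914)² = 75.6448583535²
eq3−eq1, eq3−eq2 (x²,y² cancel):
  10.250·x − 94.814·y = 3511.961942
  -151.504·x + 16.916·y = 1169.320140
det = 10.250·16.916 − -94.814·-151.504 = -14191.311256
x = (3511.961942·16.916 − -94.814·1169.320140) / -14191.311256 = -11.998628
y = (10.250·1169.320140 − 3511.961942·-151.504) / -14191.311256 = -38.337670
|P − Q| = √((-11.998628 − -35.704)² + (-38.337670 − 21.250)²) = 64.129830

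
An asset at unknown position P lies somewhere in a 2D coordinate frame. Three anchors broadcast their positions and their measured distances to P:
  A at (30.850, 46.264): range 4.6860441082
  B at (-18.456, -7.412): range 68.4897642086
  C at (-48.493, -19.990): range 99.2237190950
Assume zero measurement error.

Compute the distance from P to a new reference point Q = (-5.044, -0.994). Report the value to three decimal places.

54.815

eq1: (x − 30.850)² + (y − 46.264)² = 4.6860441082²
eq2: (x + 18.456)² + (y + 7.412)² = 68.4897642086²
eq3: (x + 48.493)² + (y + 19.990)² = 99.2237190950²
eq1−eq2, eq1−eq3 (x²,y² cancel):
  -98.612·x − 107.352·y = -7365.407308
  -158.686·x − 132.508·y = -10164.296469
det = -98.612·-132.508 − -107.352·-158.686 = -3968.380576
x = (-7365.407308·-132.508 − -107.352·-10164.296469) / -3968.380576 = 29.024979
y = (-98.612·-10164.296469 − -7365.407308·-158.686) / -3968.380576 = 41.947948
|P − Q| = √((29.024979 − -5.044)² + (41.947948 − -0.994)²) = 54.815200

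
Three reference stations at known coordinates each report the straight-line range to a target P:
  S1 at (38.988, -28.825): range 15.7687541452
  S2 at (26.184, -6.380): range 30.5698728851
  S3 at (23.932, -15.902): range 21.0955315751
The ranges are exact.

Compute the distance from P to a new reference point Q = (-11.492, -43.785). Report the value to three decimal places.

eq1: (x − 38.988)² + (y + 28.825)² = 15.7687541452²
eq2: (x − 26.184)² + (y + 6.380)² = 30.5698728851²
eq3: (x − 23.932)² + (y + 15.902)² = 21.0955315751²
eq3−eq1, eq3−eq2 (x²,y² cancel):
  30.112·x − 25.846·y = 1721.698386
  4.504·x + 19.044·y = -588.803648
det = 30.112·19.044 − -25.846·4.504 = 689.863312
x = (1721.698386·19.044 − -25.846·-588.803648) / 689.863312 = 25.468531
y = (30.112·-588.803648 − 1721.698386·4.504) / 689.863312 = -36.941499
|P − Q| = √((25.468531 − -11.492)² + (-36.941499 − -43.785)²) = 37.588753

37.589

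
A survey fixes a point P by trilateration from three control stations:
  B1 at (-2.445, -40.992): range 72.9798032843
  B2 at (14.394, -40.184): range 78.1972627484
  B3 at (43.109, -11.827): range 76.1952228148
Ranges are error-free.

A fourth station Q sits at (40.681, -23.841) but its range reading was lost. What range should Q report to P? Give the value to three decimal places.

eq1: (x + 2.445)² + (y + 40.992)² = 72.9798032843²
eq2: (x − 14.394)² + (y + 40.184)² = 78.1972627484²
eq3: (x − 43.109)² + (y + 11.827)² = 76.1952228148²
eq1−eq2, eq1−eq3 (x²,y² cancel):
  33.678·x + 1.616·y = -653.141211
  91.108·x + 58.330·y = -167.718571
det = 33.678·58.330 − 1.616·91.108 = 1817.207212
x = (-653.141211·58.330 − 1.616·-167.718571) / 1817.207212 = -20.815839
y = (33.678·-167.718571 − -653.141211·91.108) / 1817.207212 = 29.637767
|P − Q| = √((-20.815839 − 40.681)² + (29.637767 − -23.841)²) = 81.497483

81.497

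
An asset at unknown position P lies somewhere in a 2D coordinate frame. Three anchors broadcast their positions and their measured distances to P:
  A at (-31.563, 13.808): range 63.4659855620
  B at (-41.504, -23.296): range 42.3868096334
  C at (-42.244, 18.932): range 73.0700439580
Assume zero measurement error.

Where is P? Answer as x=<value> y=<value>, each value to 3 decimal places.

x=-4.225 y=-43.468

eq1: (x + 31.563)² + (y − 13.808)² = 63.4659855620²
eq2: (x + 41.504)² + (y + 23.296)² = 42.3868096334²
eq3: (x + 42.244)² + (y − 18.932)² = 73.0700439580²
eq2−eq1, eq2−eq3 (x²,y² cancel):
  19.882·x + 74.208·y = -3309.691491
  -1.480·x + 84.456·y = -3664.899165
det = 19.882·84.456 − 74.208·-1.480 = 1788.982032
x = (-3309.691491·84.456 − 74.208·-3664.899165) / 1788.982032 = -4.225010
y = (19.882·-3664.899165 − -3309.691491·-1.480) / 1788.982032 = -43.468222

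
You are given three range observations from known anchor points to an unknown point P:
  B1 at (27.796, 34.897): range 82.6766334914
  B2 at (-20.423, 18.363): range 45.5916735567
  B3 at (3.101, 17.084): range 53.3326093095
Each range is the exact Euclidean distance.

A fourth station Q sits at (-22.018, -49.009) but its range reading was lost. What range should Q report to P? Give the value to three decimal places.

eq1: (x − 27.796)² + (y − 34.897)² = 82.6766334914²
eq2: (x + 20.423)² + (y − 18.363)² = 45.5916735567²
eq3: (x − 3.101)² + (y − 17.084)² = 53.3326093095²
eq1−eq2, eq1−eq3 (x²,y² cancel):
  -96.438·x − 33.068·y = 3520.705501
  -49.390·x − 35.626·y = 2302.119542
det = -96.438·-35.626 − -33.068·-49.390 = 1802.471668
x = (3520.705501·-35.626 − -33.068·2302.119542) / 1802.471668 = -27.352533
y = (-96.438·2302.119542 − 3520.705501·-49.390) / 1802.471668 = -26.698983
|P − Q| = √((-27.352533 − -22.018)² + (-26.698983 − -49.009)²) = 22.938921

22.939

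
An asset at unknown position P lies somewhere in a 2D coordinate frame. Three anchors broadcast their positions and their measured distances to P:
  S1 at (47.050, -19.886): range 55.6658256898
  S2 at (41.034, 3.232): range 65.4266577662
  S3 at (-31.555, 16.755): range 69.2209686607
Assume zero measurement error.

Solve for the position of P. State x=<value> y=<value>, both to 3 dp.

x=-2.157 y=-45.913

eq1: (x − 47.050)² + (y + 19.886)² = 55.6658256898²
eq2: (x − 41.034)² + (y − 3.232)² = 65.4266577662²
eq3: (x + 31.555)² + (y − 16.755)² = 69.2209686607²
eq3−eq2, eq3−eq1 (x²,y² cancel):
  145.178·x − 27.046·y = 928.681886
  157.210·x − 73.282·y = 3025.565799
det = 145.178·-73.282 − -27.046·157.210 = -6387.032536
x = (928.681886·-73.282 − -27.046·3025.565799) / -6387.032536 = -2.156524
y = (145.178·3025.565799 − 928.681886·157.210) / -6387.032536 = -45.912951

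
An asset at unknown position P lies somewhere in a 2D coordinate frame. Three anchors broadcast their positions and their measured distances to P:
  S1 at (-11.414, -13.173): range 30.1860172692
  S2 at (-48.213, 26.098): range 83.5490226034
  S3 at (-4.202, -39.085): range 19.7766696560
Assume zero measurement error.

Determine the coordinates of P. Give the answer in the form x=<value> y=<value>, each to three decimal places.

x=13.485 y=-30.238

eq1: (x + 11.414)² + (y + 13.173)² = 30.1860172692²
eq2: (x + 48.213)² + (y − 26.098)² = 83.5490226034²
eq3: (x + 4.202)² + (y + 39.085)² = 19.7766696560²
eq3−eq1, eq3−eq2 (x²,y² cancel):
  -14.424·x + 51.824·y = -1761.565680
  -88.022·x + 130.366·y = -5129.017571
det = -14.424·130.366 − 51.824·-88.022 = 2681.252944
x = (-1761.565680·130.366 − 51.824·-5129.017571) / 2681.252944 = 13.485462
y = (-14.424·-5129.017571 − -1761.565680·-88.022) / 2681.252944 = -30.237947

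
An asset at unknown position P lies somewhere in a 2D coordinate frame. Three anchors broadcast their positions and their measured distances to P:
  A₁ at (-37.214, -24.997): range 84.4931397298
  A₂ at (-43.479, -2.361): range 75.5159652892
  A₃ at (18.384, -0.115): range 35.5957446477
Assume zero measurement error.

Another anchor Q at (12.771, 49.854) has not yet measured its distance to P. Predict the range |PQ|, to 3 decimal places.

17.222

eq1: (x + 37.214)² + (y + 24.997)² = 84.4931397298²
eq2: (x + 43.479)² + (y + 2.361)² = 75.5159652892²
eq3: (x − 18.384)² + (y + 0.115)² = 35.5957446477²
eq1−eq2, eq1−eq3 (x²,y² cancel):
  -12.530·x + 45.272·y = 1322.695605
  111.196·x + 49.764·y = 4200.286500
det = -12.530·49.764 − 45.272·111.196 = -5657.608232
x = (1322.695605·49.764 − 45.272·4200.286500) / -5657.608232 = 21.976203
y = (-12.530·4200.286500 − 1322.695605·111.196) / -5657.608232 = 35.299024
|P − Q| = √((21.976203 − 12.771)² + (35.299024 − 49.854)²) = 17.221588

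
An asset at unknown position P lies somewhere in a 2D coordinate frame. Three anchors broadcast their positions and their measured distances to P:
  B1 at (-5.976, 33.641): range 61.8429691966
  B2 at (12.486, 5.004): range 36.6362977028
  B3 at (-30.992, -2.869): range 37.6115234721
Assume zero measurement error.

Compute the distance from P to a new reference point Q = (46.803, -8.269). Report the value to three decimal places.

eq1: (x + 5.976)² + (y − 33.641)² = 61.8429691966²
eq2: (x − 12.486)² + (y − 5.004)² = 36.6362977028²
eq3: (x + 30.992)² + (y + 2.869)² = 37.6115234721²
eq3−eq1, eq3−eq2 (x²,y² cancel):
  50.032·x + 73.020·y = -2211.231909
  86.956·x + 15.746·y = -715.386624
det = 50.032·15.746 − 73.020·86.956 = -5561.723248
x = (-2211.231909·15.746 − 73.020·-715.386624) / -5561.723248 = -3.132028
y = (50.032·-715.386624 − -2211.231909·86.956) / -5561.723248 = -28.136542
|P − Q| = √((-3.132028 − 46.803)² + (-28.136542 − -8.269)²) = 53.742220

53.742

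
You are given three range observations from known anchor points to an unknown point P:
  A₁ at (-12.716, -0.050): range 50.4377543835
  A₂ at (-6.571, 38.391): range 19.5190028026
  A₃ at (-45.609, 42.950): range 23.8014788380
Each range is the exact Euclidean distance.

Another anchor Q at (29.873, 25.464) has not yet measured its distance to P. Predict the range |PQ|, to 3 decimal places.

57.758

eq1: (x + 12.716)² + (y + 0.050)² = 50.4377543835²
eq2: (x + 6.571)² + (y − 38.391)² = 19.5190028026²
eq3: (x + 45.609)² + (y − 42.950)² = 23.8014788380²
eq3−eq2, eq3−eq1 (x²,y² cancel):
  78.076·x − 9.118·y = -2222.317535
  65.786·x − 86.000·y = -5740.640897
det = 78.076·-86.000 − -9.118·65.786 = -6114.699252
x = (-2222.317535·-86.000 − -9.118·-5740.640897) / -6114.699252 = -22.695498
y = (78.076·-5740.640897 − -2222.317535·65.786) / -6114.699252 = 49.390638
|P − Q| = √((-22.695498 − 29.873)² + (49.390638 − 25.464)²) = 57.757519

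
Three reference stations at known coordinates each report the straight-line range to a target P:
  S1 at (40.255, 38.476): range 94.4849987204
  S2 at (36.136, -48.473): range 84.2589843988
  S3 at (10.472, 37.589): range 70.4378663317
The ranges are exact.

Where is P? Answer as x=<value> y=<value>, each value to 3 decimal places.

eq1: (x − 40.255)² + (y − 38.476)² = 94.4849987204²
eq2: (x − 36.136)² + (y + 48.473)² = 84.2589843988²
eq3: (x − 10.472)² + (y − 37.589)² = 70.4378663317²
eq2−eq1, eq2−eq3 (x²,y² cancel):
  8.238·x + 173.898·y = -2382.413155
  -51.328·x + 172.124·y = 5.236919
det = 8.238·172.124 − 173.898·-51.328 = 10343.794056
x = (-2382.413155·172.124 − 173.898·5.236919) / 10343.794056 = -39.732149
y = (8.238·5.236919 − -2382.413155·-51.328) / 10343.794056 = -11.817846

x=-39.732 y=-11.818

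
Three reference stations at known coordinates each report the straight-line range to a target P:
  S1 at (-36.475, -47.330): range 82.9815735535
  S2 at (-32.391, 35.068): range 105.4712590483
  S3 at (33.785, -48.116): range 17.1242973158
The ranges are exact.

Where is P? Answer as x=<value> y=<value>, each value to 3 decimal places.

eq1: (x + 36.475)² + (y + 47.330)² = 82.9815735535²
eq2: (x + 32.391)² + (y − 35.068)² = 105.4712590483²
eq3: (x − 33.785)² + (y + 48.116)² = 17.1242973158²
eq3−eq1, eq3−eq2 (x²,y² cancel):
  -140.520·x + 1.572·y = -6478.721147
  -132.352·x + 166.368·y = -12008.579103
det = -140.520·166.368 − 1.572·-132.352 = -23169.974016
x = (-6478.721147·166.368 − 1.572·-12008.579103) / -23169.974016 = 45.704600
y = (-140.520·-12008.579103 − -6478.721147·-132.352) / -23169.974016 = -35.821095

x=45.705 y=-35.821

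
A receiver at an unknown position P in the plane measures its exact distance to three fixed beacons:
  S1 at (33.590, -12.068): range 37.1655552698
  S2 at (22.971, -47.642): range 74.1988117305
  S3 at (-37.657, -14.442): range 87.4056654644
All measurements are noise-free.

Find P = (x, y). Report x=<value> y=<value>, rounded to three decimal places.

x=40.632 y=24.424

eq1: (x − 33.590)² + (y + 12.068)² = 37.1655552698²
eq2: (x − 22.971)² + (y + 47.642)² = 74.1988117305²
eq3: (x + 37.657)² + (y + 14.442)² = 87.4056654644²
eq2−eq1, eq2−eq3 (x²,y² cancel):
  21.238·x + 71.148·y = 2600.682883
  -121.256·x + 66.400·y = -3305.092685
det = 21.238·66.400 − 71.148·-121.256 = 10037.325088
x = (2600.682883·66.400 − 71.148·-3305.092685) / 10037.325088 = 40.631949
y = (21.238·-3305.092685 − 2600.682883·-121.256) / 10037.325088 = 24.424321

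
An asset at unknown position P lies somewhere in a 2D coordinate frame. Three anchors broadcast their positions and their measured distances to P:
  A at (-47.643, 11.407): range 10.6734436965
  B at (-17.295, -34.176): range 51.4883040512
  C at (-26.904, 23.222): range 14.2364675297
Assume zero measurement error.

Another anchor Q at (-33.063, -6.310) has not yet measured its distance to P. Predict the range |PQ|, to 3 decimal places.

20.062

eq1: (x + 47.643)² + (y − 11.407)² = 10.6734436965²
eq2: (x + 17.295)² + (y + 34.176)² = 51.4883040512²
eq3: (x + 26.904)² + (y − 23.222)² = 14.2364675297²
eq3−eq2, eq3−eq1 (x²,y² cancel):
  19.218·x − 114.796·y = -2244.338945
  -41.478·x − 23.630·y = 1225.643205
det = 19.218·-23.630 − -114.796·-41.478 = -5215.629828
x = (-2244.338945·-23.630 − -114.796·1225.643205) / -5215.629828 = -37.144635
y = (19.218·1225.643205 − -2244.338945·-41.478) / -5215.629828 = 13.332288
|P − Q| = √((-37.144635 − -33.063)² + (13.332288 − -6.310)²) = 20.061885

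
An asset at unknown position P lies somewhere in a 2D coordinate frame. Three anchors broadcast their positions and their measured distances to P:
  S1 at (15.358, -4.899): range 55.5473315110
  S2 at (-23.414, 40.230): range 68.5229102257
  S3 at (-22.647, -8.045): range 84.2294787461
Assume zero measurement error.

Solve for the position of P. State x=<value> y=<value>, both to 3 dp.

eq1: (x − 15.358)² + (y + 4.899)² = 55.5473315110²
eq2: (x + 23.414)² + (y − 40.230)² = 68.5229102257²
eq3: (x + 22.647)² + (y + 8.045)² = 84.2294787461²
eq1−eq2, eq1−eq3 (x²,y² cancel):
  -77.544·x + 90.258·y = 296.916743
  -76.010·x − 6.292·y = -3691.358783
det = -77.544·-6.292 − 90.258·-76.010 = 7348.417428
x = (296.916743·-6.292 − 90.258·-3691.358783) / 7348.417428 = 45.085417
y = (-77.544·-3691.358783 − 296.916743·-76.010) / 7348.417428 = 42.024200

x=45.085 y=42.024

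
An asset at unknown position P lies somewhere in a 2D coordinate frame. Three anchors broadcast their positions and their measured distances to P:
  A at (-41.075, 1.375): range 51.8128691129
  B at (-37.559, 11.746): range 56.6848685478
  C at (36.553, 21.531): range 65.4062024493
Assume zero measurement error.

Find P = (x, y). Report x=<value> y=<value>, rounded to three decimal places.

eq1: (x + 41.075)² + (y − 1.375)² = 51.8128691129²
eq2: (x + 37.559)² + (y − 11.746)² = 56.6848685478²
eq3: (x − 36.553)² + (y − 21.531)² = 65.4062024493²
eq3−eq1, eq3−eq2 (x²,y² cancel):
  -155.256·x − 40.312·y = 1482.738393
  -148.224·x − 19.570·y = 813.738224
det = -155.256·-19.570 − -40.312·-148.224 = -2936.845968
x = (1482.738393·-19.570 − -40.312·813.738224) / -2936.845968 = -1.289215
y = (-155.256·813.738224 − 1482.738393·-148.224) / -2936.845968 = -31.816335

x=-1.289 y=-31.816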